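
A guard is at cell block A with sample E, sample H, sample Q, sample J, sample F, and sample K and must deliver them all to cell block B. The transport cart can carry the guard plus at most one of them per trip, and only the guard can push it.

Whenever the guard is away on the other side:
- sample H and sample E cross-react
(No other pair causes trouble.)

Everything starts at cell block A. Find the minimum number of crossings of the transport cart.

11

Counting alone: the guard can take at most 1 across per trip to cell block B, so moving all 6 needs at least 6 loaded trips out, with a return between consecutive ones — at least 11 crossings.
The plan below uses exactly 11 crossings, so it is optimal:
1. Guard goes to cell block B with sample E.
2. Guard goes back to cell block A alone.
3. Guard goes to cell block B with sample Q.
4. Guard goes back to cell block A alone.
5. Guard goes to cell block B with sample J.
6. Guard goes back to cell block A alone.
7. Guard goes to cell block B with sample F.
8. Guard goes back to cell block A alone.
9. Guard goes to cell block B with sample K.
10. Guard goes back to cell block A alone.
11. Guard goes to cell block B with sample H.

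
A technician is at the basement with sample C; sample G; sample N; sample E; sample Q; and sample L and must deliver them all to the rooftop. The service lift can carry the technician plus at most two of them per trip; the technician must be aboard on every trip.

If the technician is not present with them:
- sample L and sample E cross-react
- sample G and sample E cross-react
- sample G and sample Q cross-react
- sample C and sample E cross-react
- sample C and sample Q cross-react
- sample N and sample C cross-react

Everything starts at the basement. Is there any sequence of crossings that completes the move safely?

No

Whatever the first load, the items left behind include a forbidden pair without the technician. No opening move is safe, so no plan exists.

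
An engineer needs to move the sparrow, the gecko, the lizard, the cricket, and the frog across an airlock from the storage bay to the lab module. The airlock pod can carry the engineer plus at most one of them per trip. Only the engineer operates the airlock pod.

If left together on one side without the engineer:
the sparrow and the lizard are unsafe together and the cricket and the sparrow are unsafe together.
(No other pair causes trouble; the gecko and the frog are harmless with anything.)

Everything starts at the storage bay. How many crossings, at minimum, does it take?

Counting alone: the engineer can take at most 1 across per trip to the lab module, so moving all 5 needs at least 5 loaded trips out, with a return between consecutive ones — at least 9 crossings.
The safety rule pushes this higher. Following every safe sequence of crossings, the most of the 5 that can be at the lab module as the airlock pod arrives there on crossing 9 is 4 — never all 5.
So no plan with fewer than 11 crossings exists, and this one achieves 11:
1. Engineer goes to the lab module with the sparrow.
2. Engineer goes back to the storage bay alone.
3. Engineer goes to the lab module with the gecko.
4. Engineer goes back to the storage bay alone.
5. Engineer goes to the lab module with the lizard.
6. Engineer goes back to the storage bay with the sparrow.
7. Engineer goes to the lab module with the cricket.
8. Engineer goes back to the storage bay alone.
9. Engineer goes to the lab module with the frog.
10. Engineer goes back to the storage bay alone.
11. Engineer goes to the lab module with the sparrow.

11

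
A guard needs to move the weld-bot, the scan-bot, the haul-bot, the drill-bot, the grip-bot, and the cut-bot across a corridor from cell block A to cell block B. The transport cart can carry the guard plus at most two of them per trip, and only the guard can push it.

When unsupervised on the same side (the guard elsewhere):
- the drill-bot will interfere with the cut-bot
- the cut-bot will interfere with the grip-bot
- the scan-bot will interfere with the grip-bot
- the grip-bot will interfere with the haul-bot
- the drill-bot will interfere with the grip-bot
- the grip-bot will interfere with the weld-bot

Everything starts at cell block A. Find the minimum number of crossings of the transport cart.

Counting alone: the guard can take at most 2 across per trip to cell block B, so moving all 6 needs at least 3 loaded trips out, with a return between consecutive ones — at least 5 crossings.
The safety rule pushes this higher. Following every safe sequence of crossings, the most of the 6 that can be at cell block B as the transport cart arrives there on crossings 5, 7 is 4, 5 respectively — never all 6.
So no plan with fewer than 9 crossings exists, and this one achieves 9:
1. Guard goes to cell block B with the drill-bot and the grip-bot.  [cell block A: the cut-bot, the haul-bot, the scan-bot, the weld-bot | cell block B: the drill-bot, the grip-bot]
2. Guard goes back to cell block A with the drill-bot.  [cell block A: the cut-bot, the drill-bot, the haul-bot, the scan-bot, the weld-bot | cell block B: the grip-bot]
3. Guard goes to cell block B with the drill-bot and the weld-bot.  [cell block A: the cut-bot, the haul-bot, the scan-bot | cell block B: the drill-bot, the grip-bot, the weld-bot]
4. Guard goes back to cell block A with the grip-bot.  [cell block A: the cut-bot, the grip-bot, the haul-bot, the scan-bot | cell block B: the drill-bot, the weld-bot]
5. Guard goes to cell block B with the grip-bot and the scan-bot.  [cell block A: the cut-bot, the haul-bot | cell block B: the drill-bot, the grip-bot, the scan-bot, the weld-bot]
6. Guard goes back to cell block A with the grip-bot.  [cell block A: the cut-bot, the grip-bot, the haul-bot | cell block B: the drill-bot, the scan-bot, the weld-bot]
7. Guard goes to cell block B with the grip-bot and the haul-bot.  [cell block A: the cut-bot | cell block B: the drill-bot, the grip-bot, the haul-bot, the scan-bot, the weld-bot]
8. Guard goes back to cell block A with the grip-bot.  [cell block A: the cut-bot, the grip-bot | cell block B: the drill-bot, the haul-bot, the scan-bot, the weld-bot]
9. Guard goes to cell block B with the cut-bot and the grip-bot.  [cell block A: — | cell block B: the cut-bot, the drill-bot, the grip-bot, the haul-bot, the scan-bot, the weld-bot]

9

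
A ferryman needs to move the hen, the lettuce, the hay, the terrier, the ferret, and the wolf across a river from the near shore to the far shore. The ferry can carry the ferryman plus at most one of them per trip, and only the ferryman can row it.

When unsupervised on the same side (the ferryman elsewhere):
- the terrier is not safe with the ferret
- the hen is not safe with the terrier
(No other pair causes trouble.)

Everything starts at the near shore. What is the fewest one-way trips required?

Counting alone: the ferryman can take at most 1 across per trip to the far shore, so moving all 6 needs at least 6 loaded trips out, with a return between consecutive ones — at least 11 crossings.
The safety rule pushes this higher. Following every safe sequence of crossings, the most of the 6 that can be at the far shore as the ferry arrives there on crossing 11 is 5 — never all 6.
So no plan with fewer than 13 crossings exists, and this one achieves 13:
1. Ferryman goes to the far shore with the terrier.  [the near shore: the ferret, the hay, the hen, the lettuce, the wolf | the far shore: the terrier]
2. Ferryman goes back to the near shore alone.  [the near shore: the ferret, the hay, the hen, the lettuce, the wolf | the far shore: the terrier]
3. Ferryman goes to the far shore with the hen.  [the near shore: the ferret, the hay, the lettuce, the wolf | the far shore: the hen, the terrier]
4. Ferryman goes back to the near shore with the terrier.  [the near shore: the ferret, the hay, the lettuce, the terrier, the wolf | the far shore: the hen]
5. Ferryman goes to the far shore with the ferret.  [the near shore: the hay, the lettuce, the terrier, the wolf | the far shore: the ferret, the hen]
6. Ferryman goes back to the near shore alone.  [the near shore: the hay, the lettuce, the terrier, the wolf | the far shore: the ferret, the hen]
7. Ferryman goes to the far shore with the lettuce.  [the near shore: the hay, the terrier, the wolf | the far shore: the ferret, the hen, the lettuce]
8. Ferryman goes back to the near shore alone.  [the near shore: the hay, the terrier, the wolf | the far shore: the ferret, the hen, the lettuce]
9. Ferryman goes to the far shore with the hay.  [the near shore: the terrier, the wolf | the far shore: the ferret, the hay, the hen, the lettuce]
10. Ferryman goes back to the near shore alone.  [the near shore: the terrier, the wolf | the far shore: the ferret, the hay, the hen, the lettuce]
11. Ferryman goes to the far shore with the wolf.  [the near shore: the terrier | the far shore: the ferret, the hay, the hen, the lettuce, the wolf]
12. Ferryman goes back to the near shore alone.  [the near shore: the terrier | the far shore: the ferret, the hay, the hen, the lettuce, the wolf]
13. Ferryman goes to the far shore with the terrier.  [the near shore: — | the far shore: the ferret, the hay, the hen, the lettuce, the terrier, the wolf]

13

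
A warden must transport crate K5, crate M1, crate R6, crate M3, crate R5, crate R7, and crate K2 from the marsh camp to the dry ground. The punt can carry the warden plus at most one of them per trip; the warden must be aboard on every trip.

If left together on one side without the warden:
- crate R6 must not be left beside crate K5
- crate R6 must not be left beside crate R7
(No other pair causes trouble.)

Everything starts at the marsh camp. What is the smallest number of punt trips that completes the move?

Counting alone: the warden can take at most 1 across per trip to the dry ground, so moving all 7 needs at least 7 loaded trips out, with a return between consecutive ones — at least 13 crossings.
The safety rule pushes this higher. Following every safe sequence of crossings, the most of the 7 that can be at the dry ground as the punt arrives there on crossing 13 is 6 — never all 7.
So no plan with fewer than 15 crossings exists, and this one achieves 15:
1. Warden goes to the dry ground with crate R6.
2. Warden goes back to the marsh camp alone.
3. Warden goes to the dry ground with crate K5.
4. Warden goes back to the marsh camp with crate R6.
5. Warden goes to the dry ground with crate R7.
6. Warden goes back to the marsh camp alone.
7. Warden goes to the dry ground with crate M1.
8. Warden goes back to the marsh camp alone.
9. Warden goes to the dry ground with crate M3.
10. Warden goes back to the marsh camp alone.
11. Warden goes to the dry ground with crate R5.
12. Warden goes back to the marsh camp alone.
13. Warden goes to the dry ground with crate K2.
14. Warden goes back to the marsh camp alone.
15. Warden goes to the dry ground with crate R6.

15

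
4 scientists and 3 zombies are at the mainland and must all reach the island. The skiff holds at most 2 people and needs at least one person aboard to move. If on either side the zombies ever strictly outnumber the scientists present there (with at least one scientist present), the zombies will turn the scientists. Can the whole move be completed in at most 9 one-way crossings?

Counting alone: each trip to the island takes at most 2 across and each return brings at least 1 back, so after t trips out (and t−1 returns) at most 2t − (t−1) of the 7 are across; that first reaches 7 at t = 6, so at least 11 crossings are needed.
Since 9 < 11, 9 crossings cannot be enough. (The shortest complete plan in fact takes 11:)
1. 2 zombies → the island.  (the mainland: 4S 1Z; the island: 0S 2Z)
2. 1 zombie ← the mainland.  (the mainland: 4S 2Z; the island: 0S 1Z)
3. 2 zombies → the island.  (the mainland: 4S 0Z; the island: 0S 3Z)
4. 1 zombie ← the mainland.  (the mainland: 4S 1Z; the island: 0S 2Z)
5. 2 scientists → the island.  (the mainland: 2S 1Z; the island: 2S 2Z)
6. 1 zombie ← the mainland.  (the mainland: 2S 2Z; the island: 2S 1Z)
7. 1 scientist and 1 zombie → the island.  (the mainland: 1S 1Z; the island: 3S 2Z)
8. 1 scientist ← the mainland.  (the mainland: 2S 1Z; the island: 2S 2Z)
9. 1 scientist and 1 zombie → the island.  (the mainland: 1S 0Z; the island: 3S 3Z)
10. 1 zombie ← the mainland.  (the mainland: 1S 1Z; the island: 3S 2Z)
11. 1 scientist and 1 zombie → the island.  (the mainland: 0S 0Z; the island: 4S 3Z)

No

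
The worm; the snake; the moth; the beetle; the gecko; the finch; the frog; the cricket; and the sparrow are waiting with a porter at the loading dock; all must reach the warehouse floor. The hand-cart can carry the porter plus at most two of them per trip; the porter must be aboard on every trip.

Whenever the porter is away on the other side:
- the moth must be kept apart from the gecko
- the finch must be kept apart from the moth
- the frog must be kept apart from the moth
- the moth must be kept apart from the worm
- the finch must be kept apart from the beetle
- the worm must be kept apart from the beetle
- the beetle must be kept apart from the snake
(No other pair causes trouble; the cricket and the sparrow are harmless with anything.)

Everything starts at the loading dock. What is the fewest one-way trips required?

11

Counting alone: the porter can take at most 2 across per trip to the warehouse floor, so moving all 9 needs at least 5 loaded trips out, with a return between consecutive ones — at least 9 crossings.
The safety rule pushes this higher. Following every safe sequence of crossings, the most of the 9 that can be at the warehouse floor as the hand-cart arrives there on crossing 9 is 8 — never all 9.
So no plan with fewer than 11 crossings exists, and this one achieves 11:
1. Porter goes to the warehouse floor with the beetle and the moth.
2. Porter goes back to the loading dock alone.
3. Porter goes to the warehouse floor with the snake.
4. Porter goes back to the loading dock with the beetle.
5. Porter goes to the warehouse floor with the finch and the worm.
6. Porter goes back to the loading dock with the moth.
7. Porter goes to the warehouse floor with the frog and the gecko.
8. Porter goes back to the loading dock alone.
9. Porter goes to the warehouse floor with the cricket and the sparrow.
10. Porter goes back to the loading dock alone.
11. Porter goes to the warehouse floor with the beetle and the moth.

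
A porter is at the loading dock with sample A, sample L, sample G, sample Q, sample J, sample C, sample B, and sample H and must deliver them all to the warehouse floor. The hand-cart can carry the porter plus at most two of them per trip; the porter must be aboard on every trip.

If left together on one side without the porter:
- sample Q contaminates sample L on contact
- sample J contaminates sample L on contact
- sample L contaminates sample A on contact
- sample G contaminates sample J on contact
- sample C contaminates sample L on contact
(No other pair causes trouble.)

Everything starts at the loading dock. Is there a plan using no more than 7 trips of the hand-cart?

Counting alone: the porter can take at most 2 across per trip to the warehouse floor, so moving all 8 needs at least 4 loaded trips out, with a return between consecutive ones — at least 7 crossings.
The safety rule pushes this higher. Following every safe sequence of crossings, the most of the 8 that can be at the warehouse floor as the hand-cart arrives there on crossing 7 is 7 — never all 8.
So the move cannot be finished within 7 crossings. (The shortest complete plan takes 9:)
1. Porter goes to the warehouse floor with sample G and sample L.  [the loading dock: sample A, sample B, sample C, sample H, sample J, sample Q | the warehouse floor: sample G, sample L]
2. Porter goes back to the loading dock alone.  [the loading dock: sample A, sample B, sample C, sample H, sample J, sample Q | the warehouse floor: sample G, sample L]
3. Porter goes to the warehouse floor with sample A and sample Q.  [the loading dock: sample B, sample C, sample H, sample J | the warehouse floor: sample A, sample G, sample L, sample Q]
4. Porter goes back to the loading dock with sample L.  [the loading dock: sample B, sample C, sample H, sample J, sample L | the warehouse floor: sample A, sample G, sample Q]
5. Porter goes to the warehouse floor with sample C and sample J.  [the loading dock: sample B, sample H, sample L | the warehouse floor: sample A, sample C, sample G, sample J, sample Q]
6. Porter goes back to the loading dock with sample G.  [the loading dock: sample B, sample G, sample H, sample L | the warehouse floor: sample A, sample C, sample J, sample Q]
7. Porter goes to the warehouse floor with sample B and sample H.  [the loading dock: sample G, sample L | the warehouse floor: sample A, sample B, sample C, sample H, sample J, sample Q]
8. Porter goes back to the loading dock alone.  [the loading dock: sample G, sample L | the warehouse floor: sample A, sample B, sample C, sample H, sample J, sample Q]
9. Porter goes to the warehouse floor with sample G and sample L.  [the loading dock: — | the warehouse floor: sample A, sample B, sample C, sample G, sample H, sample J, sample L, sample Q]

No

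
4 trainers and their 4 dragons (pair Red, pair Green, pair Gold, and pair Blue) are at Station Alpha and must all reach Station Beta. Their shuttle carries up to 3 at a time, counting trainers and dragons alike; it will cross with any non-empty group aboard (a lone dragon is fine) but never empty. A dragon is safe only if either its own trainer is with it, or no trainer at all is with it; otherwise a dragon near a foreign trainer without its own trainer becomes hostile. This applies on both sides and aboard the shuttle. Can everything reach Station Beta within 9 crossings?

Yes

Yes — this plan uses 9 crossings (≤ 9):
1. dragon Red and trainer Red cross → Station Beta.
2. trainer Red crosses ← Station Alpha.
3. dragon Green, trainer Green, and trainer Red cross → Station Beta.
4. dragon Red and trainer Red cross ← Station Alpha.
5. trainer Blue, trainer Gold, and trainer Red cross → Station Beta.
6. dragon Green crosses ← Station Alpha.
7. dragon Green and dragon Red cross → Station Beta.
8. dragon Red crosses ← Station Alpha.
9. dragon Blue, dragon Gold, and dragon Red cross → Station Beta.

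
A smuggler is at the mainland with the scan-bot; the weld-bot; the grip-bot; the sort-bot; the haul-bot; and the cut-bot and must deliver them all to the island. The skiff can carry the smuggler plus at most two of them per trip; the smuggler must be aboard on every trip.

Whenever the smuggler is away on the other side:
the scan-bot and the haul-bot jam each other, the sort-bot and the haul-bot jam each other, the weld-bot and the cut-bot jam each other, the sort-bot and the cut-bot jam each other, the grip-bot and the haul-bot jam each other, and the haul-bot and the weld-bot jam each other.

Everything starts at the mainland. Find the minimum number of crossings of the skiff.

7

Counting alone: the smuggler can take at most 2 across per trip to the island, so moving all 6 needs at least 3 loaded trips out, with a return between consecutive ones — at least 5 crossings.
The safety rule pushes this higher. Following every safe sequence of crossings, the most of the 6 that can be at the island as the skiff arrives there on crossing 5 is 5 — never all 6.
So no plan with fewer than 7 crossings exists, and this one achieves 7:
1. Smuggler goes to the island with the cut-bot and the haul-bot.
2. Smuggler goes back to the mainland alone.
3. Smuggler goes to the island with the scan-bot and the weld-bot.
4. Smuggler goes back to the mainland with the cut-bot and the haul-bot.
5. Smuggler goes to the island with the grip-bot and the sort-bot.
6. Smuggler goes back to the mainland alone.
7. Smuggler goes to the island with the cut-bot and the haul-bot.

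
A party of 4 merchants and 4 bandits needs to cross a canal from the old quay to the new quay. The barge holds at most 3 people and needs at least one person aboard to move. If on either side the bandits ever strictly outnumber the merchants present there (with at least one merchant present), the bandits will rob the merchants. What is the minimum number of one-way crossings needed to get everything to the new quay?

Counting alone: each trip to the new quay takes at most 3 across and each return brings at least 1 back, so after t trips out (and t−1 returns) at most 3t − (t−1) of the 8 are across; that first reaches 8 at t = 4, so at least 7 crossings are needed.
The safety rule pushes this higher. Following every safe sequence of crossings, the most of the 8 that can be at the new quay as the barge arrives there on crossing 7 is 7 — never all 8.
So no plan with fewer than 9 crossings exists, and this one achieves 9:
1. 2 bandits → the new quay.  (the old quay: 4M 2B; the new quay: 0M 2B)
2. 1 bandit ← the old quay.  (the old quay: 4M 3B; the new quay: 0M 1B)
3. 3 bandits → the new quay.  (the old quay: 4M 0B; the new quay: 0M 4B)
4. 1 bandit ← the old quay.  (the old quay: 4M 1B; the new quay: 0M 3B)
5. 3 merchants → the new quay.  (the old quay: 1M 1B; the new quay: 3M 3B)
6. 1 merchant and 1 bandit ← the old quay.  (the old quay: 2M 2B; the new quay: 2M 2B)
7. 2 merchants → the new quay.  (the old quay: 0M 2B; the new quay: 4M 2B)
8. 1 bandit ← the old quay.  (the old quay: 0M 3B; the new quay: 4M 1B)
9. 3 bandits → the new quay.  (the old quay: 0M 0B; the new quay: 4M 4B)

9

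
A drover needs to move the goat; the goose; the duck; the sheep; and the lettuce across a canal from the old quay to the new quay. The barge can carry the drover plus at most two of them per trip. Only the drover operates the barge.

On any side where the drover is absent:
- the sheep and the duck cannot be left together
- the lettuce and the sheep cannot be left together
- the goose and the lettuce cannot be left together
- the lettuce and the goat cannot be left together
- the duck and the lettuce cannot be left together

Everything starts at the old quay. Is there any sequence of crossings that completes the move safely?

Yes

1. Drover goes to the new quay with the duck and the lettuce.  [the old quay: the goat, the goose, the sheep | the new quay: the duck, the lettuce]
2. Drover goes back to the old quay with the duck.  [the old quay: the duck, the goat, the goose, the sheep | the new quay: the lettuce]
3. Drover goes to the new quay with the duck and the goat.  [the old quay: the goose, the sheep | the new quay: the duck, the goat, the lettuce]
4. Drover goes back to the old quay with the lettuce.  [the old quay: the goose, the lettuce, the sheep | the new quay: the duck, the goat]
5. Drover goes to the new quay with the goose and the sheep.  [the old quay: the lettuce | the new quay: the duck, the goat, the goose, the sheep]
6. Drover goes back to the old quay with the duck.  [the old quay: the duck, the lettuce | the new quay: the goat, the goose, the sheep]
7. Drover goes to the new quay with the duck and the lettuce.  [the old quay: — | the new quay: the duck, the goat, the goose, the lettuce, the sheep]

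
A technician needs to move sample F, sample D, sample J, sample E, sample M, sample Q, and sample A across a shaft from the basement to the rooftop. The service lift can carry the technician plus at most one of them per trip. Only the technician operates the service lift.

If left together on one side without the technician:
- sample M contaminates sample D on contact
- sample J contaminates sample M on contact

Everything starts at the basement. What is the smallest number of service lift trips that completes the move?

15

Counting alone: the technician can take at most 1 across per trip to the rooftop, so moving all 7 needs at least 7 loaded trips out, with a return between consecutive ones — at least 13 crossings.
The safety rule pushes this higher. Following every safe sequence of crossings, the most of the 7 that can be at the rooftop as the service lift arrives there on crossing 13 is 6 — never all 7.
So no plan with fewer than 15 crossings exists, and this one achieves 15:
1. Technician goes to the rooftop with sample M.
2. Technician goes back to the basement alone.
3. Technician goes to the rooftop with sample F.
4. Technician goes back to the basement alone.
5. Technician goes to the rooftop with sample D.
6. Technician goes back to the basement with sample M.
7. Technician goes to the rooftop with sample J.
8. Technician goes back to the basement alone.
9. Technician goes to the rooftop with sample E.
10. Technician goes back to the basement alone.
11. Technician goes to the rooftop with sample Q.
12. Technician goes back to the basement alone.
13. Technician goes to the rooftop with sample A.
14. Technician goes back to the basement alone.
15. Technician goes to the rooftop with sample M.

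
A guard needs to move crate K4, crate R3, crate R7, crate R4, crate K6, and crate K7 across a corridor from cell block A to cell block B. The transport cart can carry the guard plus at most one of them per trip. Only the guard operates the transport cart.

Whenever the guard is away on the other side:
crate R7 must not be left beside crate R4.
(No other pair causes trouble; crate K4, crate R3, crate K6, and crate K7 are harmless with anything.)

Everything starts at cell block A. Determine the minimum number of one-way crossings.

11

Counting alone: the guard can take at most 1 across per trip to cell block B, so moving all 6 needs at least 6 loaded trips out, with a return between consecutive ones — at least 11 crossings.
The plan below uses exactly 11 crossings, so it is optimal:
1. Guard goes to cell block B with crate R7.
2. Guard goes back to cell block A alone.
3. Guard goes to cell block B with crate K4.
4. Guard goes back to cell block A alone.
5. Guard goes to cell block B with crate R3.
6. Guard goes back to cell block A alone.
7. Guard goes to cell block B with crate K6.
8. Guard goes back to cell block A alone.
9. Guard goes to cell block B with crate K7.
10. Guard goes back to cell block A alone.
11. Guard goes to cell block B with crate R4.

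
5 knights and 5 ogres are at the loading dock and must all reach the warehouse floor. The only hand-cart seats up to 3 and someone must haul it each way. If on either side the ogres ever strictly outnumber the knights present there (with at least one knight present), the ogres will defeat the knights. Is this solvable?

1. 2 ogres → the warehouse floor.  (the loading dock: 5K 3O; the warehouse floor: 0K 2O)
2. 1 ogre ← the loading dock.  (the loading dock: 5K 4O; the warehouse floor: 0K 1O)
3. 3 ogres → the warehouse floor.  (the loading dock: 5K 1O; the warehouse floor: 0K 4O)
4. 1 ogre ← the loading dock.  (the loading dock: 5K 2O; the warehouse floor: 0K 3O)
5. 3 knights → the warehouse floor.  (the loading dock: 2K 2O; the warehouse floor: 3K 3O)
6. 1 knight and 1 ogre ← the loading dock.  (the loading dock: 3K 3O; the warehouse floor: 2K 2O)
7. 3 knights → the warehouse floor.  (the loading dock: 0K 3O; the warehouse floor: 5K 2O)
8. 1 ogre ← the loading dock.  (the loading dock: 0K 4O; the warehouse floor: 5K 1O)
9. 2 ogres → the warehouse floor.  (the loading dock: 0K 2O; the warehouse floor: 5K 3O)
10. 1 ogre ← the loading dock.  (the loading dock: 0K 3O; the warehouse floor: 5K 2O)
11. 3 ogres → the warehouse floor.  (the loading dock: 0K 0O; the warehouse floor: 5K 5O)

Yes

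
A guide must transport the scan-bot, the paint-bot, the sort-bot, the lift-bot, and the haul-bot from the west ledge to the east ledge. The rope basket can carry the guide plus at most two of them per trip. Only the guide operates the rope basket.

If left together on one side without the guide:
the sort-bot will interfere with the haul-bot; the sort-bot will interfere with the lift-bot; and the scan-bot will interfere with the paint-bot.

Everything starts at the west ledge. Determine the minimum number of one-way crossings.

5

Counting alone: the guide can take at most 2 across per trip to the east ledge, so moving all 5 needs at least 3 loaded trips out, with a return between consecutive ones — at least 5 crossings.
The plan below uses exactly 5 crossings, so it is optimal:
1. Guide goes to the east ledge with the scan-bot and the sort-bot.
2. Guide goes back to the west ledge alone.
3. Guide goes to the east ledge with the haul-bot and the lift-bot.
4. Guide goes back to the west ledge with the sort-bot.
5. Guide goes to the east ledge with the paint-bot and the sort-bot.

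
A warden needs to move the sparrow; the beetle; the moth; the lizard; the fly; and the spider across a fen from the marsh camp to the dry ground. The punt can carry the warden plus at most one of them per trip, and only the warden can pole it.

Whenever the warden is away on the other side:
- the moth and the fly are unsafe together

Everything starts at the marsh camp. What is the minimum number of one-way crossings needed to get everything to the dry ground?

11

Counting alone: the warden can take at most 1 across per trip to the dry ground, so moving all 6 needs at least 6 loaded trips out, with a return between consecutive ones — at least 11 crossings.
The plan below uses exactly 11 crossings, so it is optimal:
1. Warden goes to the dry ground with the moth.  [the marsh camp: the beetle, the fly, the lizard, the sparrow, the spider | the dry ground: the moth]
2. Warden goes back to the marsh camp alone.  [the marsh camp: the beetle, the fly, the lizard, the sparrow, the spider | the dry ground: the moth]
3. Warden goes to the dry ground with the sparrow.  [the marsh camp: the beetle, the fly, the lizard, the spider | the dry ground: the moth, the sparrow]
4. Warden goes back to the marsh camp alone.  [the marsh camp: the beetle, the fly, the lizard, the spider | the dry ground: the moth, the sparrow]
5. Warden goes to the dry ground with the beetle.  [the marsh camp: the fly, the lizard, the spider | the dry ground: the beetle, the moth, the sparrow]
6. Warden goes back to the marsh camp alone.  [the marsh camp: the fly, the lizard, the spider | the dry ground: the beetle, the moth, the sparrow]
7. Warden goes to the dry ground with the lizard.  [the marsh camp: the fly, the spider | the dry ground: the beetle, the lizard, the moth, the sparrow]
8. Warden goes back to the marsh camp alone.  [the marsh camp: the fly, the spider | the dry ground: the beetle, the lizard, the moth, the sparrow]
9. Warden goes to the dry ground with the spider.  [the marsh camp: the fly | the dry ground: the beetle, the lizard, the moth, the sparrow, the spider]
10. Warden goes back to the marsh camp alone.  [the marsh camp: the fly | the dry ground: the beetle, the lizard, the moth, the sparrow, the spider]
11. Warden goes to the dry ground with the fly.  [the marsh camp: — | the dry ground: the beetle, the fly, the lizard, the moth, the sparrow, the spider]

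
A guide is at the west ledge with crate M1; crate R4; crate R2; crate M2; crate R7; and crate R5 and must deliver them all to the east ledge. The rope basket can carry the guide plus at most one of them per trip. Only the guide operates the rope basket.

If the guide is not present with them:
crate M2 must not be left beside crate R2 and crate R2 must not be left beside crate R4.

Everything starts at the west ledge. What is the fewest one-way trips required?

Counting alone: the guide can take at most 1 across per trip to the east ledge, so moving all 6 needs at least 6 loaded trips out, with a return between consecutive ones — at least 11 crossings.
The safety rule pushes this higher. Following every safe sequence of crossings, the most of the 6 that can be at the east ledge as the rope basket arrives there on crossing 11 is 5 — never all 6.
So no plan with fewer than 13 crossings exists, and this one achieves 13:
1. Guide goes to the east ledge with crate R2.
2. Guide goes back to the west ledge alone.
3. Guide goes to the east ledge with crate M1.
4. Guide goes back to the west ledge alone.
5. Guide goes to the east ledge with crate R4.
6. Guide goes back to the west ledge with crate R2.
7. Guide goes to the east ledge with crate M2.
8. Guide goes back to the west ledge alone.
9. Guide goes to the east ledge with crate R7.
10. Guide goes back to the west ledge alone.
11. Guide goes to the east ledge with crate R5.
12. Guide goes back to the west ledge alone.
13. Guide goes to the east ledge with crate R2.

13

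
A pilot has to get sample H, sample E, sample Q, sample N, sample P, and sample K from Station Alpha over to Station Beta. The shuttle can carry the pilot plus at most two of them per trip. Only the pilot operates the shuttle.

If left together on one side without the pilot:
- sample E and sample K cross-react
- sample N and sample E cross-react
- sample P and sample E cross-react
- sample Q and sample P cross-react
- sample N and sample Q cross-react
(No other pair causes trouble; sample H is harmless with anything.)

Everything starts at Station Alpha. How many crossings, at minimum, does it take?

7

Counting alone: the pilot can take at most 2 across per trip to Station Beta, so moving all 6 needs at least 3 loaded trips out, with a return between consecutive ones — at least 5 crossings.
The safety rule pushes this higher. Following every safe sequence of crossings, the most of the 6 that can be at Station Beta as the shuttle arrives there on crossing 5 is 5 — never all 6.
So no plan with fewer than 7 crossings exists, and this one achieves 7:
1. Pilot goes to Station Beta with sample E and sample Q.
2. Pilot goes back to Station Alpha alone.
3. Pilot goes to Station Beta with sample H and sample N.
4. Pilot goes back to Station Alpha with sample E and sample Q.
5. Pilot goes to Station Beta with sample K and sample P.
6. Pilot goes back to Station Alpha alone.
7. Pilot goes to Station Beta with sample E and sample Q.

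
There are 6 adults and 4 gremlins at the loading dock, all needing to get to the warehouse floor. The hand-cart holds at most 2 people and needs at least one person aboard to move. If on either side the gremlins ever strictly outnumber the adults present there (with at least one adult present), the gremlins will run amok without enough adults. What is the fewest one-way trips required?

Counting alone: each trip to the warehouse floor takes at most 2 across and each return brings at least 1 back, so after t trips out (and t−1 returns) at most 2t − (t−1) of the 10 are across; that first reaches 10 at t = 9, so at least 17 crossings are needed.
The plan below uses exactly 17 crossings, so it is optimal:
1. 2 gremlins → the warehouse floor.  (the loading dock: 6A 2G; the warehouse floor: 0A 2G)
2. 1 gremlin ← the loading dock.  (the loading dock: 6A 3G; the warehouse floor: 0A 1G)
3. 2 gremlins → the warehouse floor.  (the loading dock: 6A 1G; the warehouse floor: 0A 3G)
4. 1 gremlin ← the loading dock.  (the loading dock: 6A 2G; the warehouse floor: 0A 2G)
5. 2 adults → the warehouse floor.  (the loading dock: 4A 2G; the warehouse floor: 2A 2G)
6. 1 gremlin ← the loading dock.  (the loading dock: 4A 3G; the warehouse floor: 2A 1G)
7. 1 adult and 1 gremlin → the warehouse floor.  (the loading dock: 3A 2G; the warehouse floor: 3A 2G)
8. 1 gremlin ← the loading dock.  (the loading dock: 3A 3G; the warehouse floor: 3A 1G)
9. 2 gremlins → the warehouse floor.  (the loading dock: 3A 1G; the warehouse floor: 3A 3G)
10. 1 gremlin ← the loading dock.  (the loading dock: 3A 2G; the warehouse floor: 3A 2G)
11. 1 adult and 1 gremlin → the warehouse floor.  (the loading dock: 2A 1G; the warehouse floor: 4A 3G)
12. 1 gremlin ← the loading dock.  (the loading dock: 2A 2G; the warehouse floor: 4A 2G)
13. 2 gremlins → the warehouse floor.  (the loading dock: 2A 0G; the warehouse floor: 4A 4G)
14. 1 gremlin ← the loading dock.  (the loading dock: 2A 1G; the warehouse floor: 4A 3G)
15. 1 adult and 1 gremlin → the warehouse floor.  (the loading dock: 1A 0G; the warehouse floor: 5A 4G)
16. 1 gremlin ← the loading dock.  (the loading dock: 1A 1G; the warehouse floor: 5A 3G)
17. 1 adult and 1 gremlin → the warehouse floor.  (the loading dock: 0A 0G; the warehouse floor: 6A 4G)

17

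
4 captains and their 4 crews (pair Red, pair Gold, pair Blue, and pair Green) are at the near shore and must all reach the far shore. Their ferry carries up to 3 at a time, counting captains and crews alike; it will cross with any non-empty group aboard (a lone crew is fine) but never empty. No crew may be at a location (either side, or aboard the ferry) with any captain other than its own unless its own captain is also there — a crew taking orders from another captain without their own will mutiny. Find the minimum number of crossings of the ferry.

Counting alone: each trip to the far shore takes at most 3 across and each return brings at least 1 back, so after t trips out (and t−1 returns) at most 3t − (t−1) of the 8 are across; that first reaches 8 at t = 4, so at least 7 crossings are needed.
The safety rule pushes this higher. Following every safe sequence of crossings, the most of the 8 that can be at the far shore as the ferry arrives there on crossing 7 is 7 — never all 8.
So no plan with fewer than 9 crossings exists, and this one achieves 9:
1. captain Red and crew Red cross → the far shore.
2. captain Red crosses ← the near shore.
3. captain Gold, captain Red, and crew Gold cross → the far shore.
4. captain Red and crew Red cross ← the near shore.
5. captain Blue, captain Green, and captain Red cross → the far shore.
6. crew Gold crosses ← the near shore.
7. crew Gold and crew Red cross → the far shore.
8. crew Red crosses ← the near shore.
9. crew Blue, crew Green, and crew Red cross → the far shore.

9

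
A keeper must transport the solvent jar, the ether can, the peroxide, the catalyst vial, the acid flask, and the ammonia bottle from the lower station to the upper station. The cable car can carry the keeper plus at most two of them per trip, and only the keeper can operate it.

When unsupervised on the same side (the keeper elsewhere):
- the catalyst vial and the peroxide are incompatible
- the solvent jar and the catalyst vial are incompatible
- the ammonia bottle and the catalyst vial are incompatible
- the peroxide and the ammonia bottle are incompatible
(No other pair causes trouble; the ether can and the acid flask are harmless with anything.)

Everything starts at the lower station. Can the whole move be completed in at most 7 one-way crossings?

Counting alone: the keeper can take at most 2 across per trip to the upper station, so moving all 6 needs at least 3 loaded trips out, with a return between consecutive ones — at least 5 crossings.
The safety rule pushes this higher. Following every safe sequence of crossings, the most of the 6 that can be at the upper station as the cable car arrives there on crossings 5, 7 is 4, 5 respectively — never all 6.
So the move cannot be finished within 7 crossings. (The shortest complete plan takes 9:)
1. Keeper goes to the upper station with the catalyst vial and the peroxide.  [the lower station: the acid flask, the ammonia bottle, the ether can, the solvent jar | the upper station: the catalyst vial, the peroxide]
2. Keeper goes back to the lower station with the peroxide.  [the lower station: the acid flask, the ammonia bottle, the ether can, the peroxide, the solvent jar | the upper station: the catalyst vial]
3. Keeper goes to the upper station with the peroxide and the solvent jar.  [the lower station: the acid flask, the ammonia bottle, the ether can | the upper station: the catalyst vial, the peroxide, the solvent jar]
4. Keeper goes back to the lower station with the catalyst vial.  [the lower station: the acid flask, the ammonia bottle, the catalyst vial, the ether can | the upper station: the peroxide, the solvent jar]
5. Keeper goes to the upper station with the catalyst vial and the ether can.  [the lower station: the acid flask, the ammonia bottle | the upper station: the catalyst vial, the ether can, the peroxide, the solvent jar]
6. Keeper goes back to the lower station with the catalyst vial.  [the lower station: the acid flask, the ammonia bottle, the catalyst vial | the upper station: the ether can, the peroxide, the solvent jar]
7. Keeper goes to the upper station with the acid flask and the catalyst vial.  [the lower station: the ammonia bottle | the upper station: the acid flask, the catalyst vial, the ether can, the peroxide, the solvent jar]
8. Keeper goes back to the lower station with the catalyst vial.  [the lower station: the ammonia bottle, the catalyst vial | the upper station: the acid flask, the ether can, the peroxide, the solvent jar]
9. Keeper goes to the upper station with the ammonia bottle and the catalyst vial.  [the lower station: — | the upper station: the acid flask, the ammonia bottle, the catalyst vial, the ether can, the peroxide, the solvent jar]

No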